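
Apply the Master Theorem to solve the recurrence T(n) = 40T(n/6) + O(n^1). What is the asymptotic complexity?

Master Theorem for T(n) = 40T(n/6) + O(n^1):

a = 40, b = 6, c = 1
log_b(a) = log_6(40) = 2.0588

Case 1: c = 1 < log_6(40) = 2.0588
T(n) = O(n^(log_6 40))

For T(n) = 40T(n/6) + O(n^1): log_6(40) = 2.0588. This is Case 1 of the Master Theorem (c < log_b(a), work dominated by leaves), giving O(n^(log_6 40)).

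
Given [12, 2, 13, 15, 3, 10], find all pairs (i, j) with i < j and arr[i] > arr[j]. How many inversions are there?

Finding inversions in [12, 2, 13, 15, 3, 10]:

(0, 1): arr[0]=12 > arr[1]=2
(0, 4): arr[0]=12 > arr[4]=3
(0, 5): arr[0]=12 > arr[5]=10
(2, 4): arr[2]=13 > arr[4]=3
(2, 5): arr[2]=13 > arr[5]=10
(3, 4): arr[3]=15 > arr[4]=3
(3, 5): arr[3]=15 > arr[5]=10

Total inversions: 7

The array has 7 inversion(s): (0,1), (0,4), (0,5), (2,4), (2,5), (3,4), (3,5). Each pair (i,j) satisfies i < j and arr[i] > arr[j].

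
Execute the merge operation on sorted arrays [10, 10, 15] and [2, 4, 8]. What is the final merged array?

Merging process:

Compare 10 vs 2: take 2 from right. Merged: [2]
Compare 10 vs 4: take 4 from right. Merged: [2, 4]
Compare 10 vs 8: take 8 from right. Merged: [2, 4, 8]
Append remaining from left: [10, 10, 15]. Merged: [2, 4, 8, 10, 10, 15]

Final merged array: [2, 4, 8, 10, 10, 15]
Total comparisons: 3

The merged array is [2, 4, 8, 10, 10, 15], requiring 3 comparisons. The merge step runs in O(n) time where n is the total number of elements.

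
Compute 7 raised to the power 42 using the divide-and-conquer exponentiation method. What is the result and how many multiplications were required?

Computing 7^42 by squaring (build up from 7^1; each line after the first costs one multiplication):

7^1 = 7
7^2 = (7^1)^2 = 7^2 = 49
7^4 = (7^2)^2 = 49^2 = 2401
7^5 = 7 * 7^4 = 7 * 2401 = 16807
7^10 = (7^5)^2 = 16807^2 = 282475249
7^20 = (7^10)^2 = 282475249^2 = 79792266297612001
7^21 = 7 * 7^20 = 7 * 79792266297612001 = 558545864083284007
7^42 = (7^21)^2 = 558545864083284007^2 = 311973482284542371301330321821976049

Result: 311973482284542371301330321821976049
Multiplications needed: 7 (7 lines after 7^1)

7^42 = 311973482284542371301330321821976049. Using exponentiation by squaring, this requires 7 multiplications. The key idea: if the exponent is even, square the half-power; if odd, multiply by the base once.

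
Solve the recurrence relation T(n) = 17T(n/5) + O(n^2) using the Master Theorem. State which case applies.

Master Theorem for T(n) = 17T(n/5) + O(n^2):

a = 17, b = 5, c = 2
log_b(a) = log_5(17) = 1.7604

Case 3: c = 2 > log_5(17) = 1.7604
T(n) = O(n^2) = O(n^2)

For T(n) = 17T(n/5) + O(n^2): log_5(17) = 1.7604. This is Case 3 of the Master Theorem (c > log_b(a), work dominated by root), giving O(n^2).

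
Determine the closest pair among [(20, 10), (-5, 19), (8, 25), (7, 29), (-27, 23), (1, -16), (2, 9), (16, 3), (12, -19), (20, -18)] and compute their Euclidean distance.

Computing all pairwise distances among 10 points:

d((20, 10), (-5, 19)) = 26.5707
d((20, 10), (8, 25)) = 19.2094
d((20, 10), (7, 29)) = 23.0217
d((20, 10), (-27, 23)) = 48.7647
d((20, 10), (1, -16)) = 32.2025
d((20, 10), (2, 9)) = 18.0278
d((20, 10), (16, 3)) = 8.0623
d((20, 10), (12, -19)) = 30.0832
d((20, 10), (20, -18)) = 28.0
d((-5, 19), (8, 25)) = 14.3178
d((-5, 19), (7, 29)) = 15.6205
d((-5, 19), (-27, 23)) = 22.3607
d((-5, 19), (1, -16)) = 35.5106
d((-5, 19), (2, 9)) = 12.2066
d((-5, 19), (16, 3)) = 26.4008
d((-5, 19), (12, -19)) = 41.6293
d((-5, 19), (20, -18)) = 44.6542
d((8, 25), (7, 29)) = 4.1231 <-- minimum
d((8, 25), (-27, 23)) = 35.0571
d((8, 25), (1, -16)) = 41.5933
d((8, 25), (2, 9)) = 17.088
d((8, 25), (16, 3)) = 23.4094
d((8, 25), (12, -19)) = 44.1814
d((8, 25), (20, -18)) = 44.643
d((7, 29), (-27, 23)) = 34.5254
d((7, 29), (1, -16)) = 45.3982
d((7, 29), (2, 9)) = 20.6155
d((7, 29), (16, 3)) = 27.5136
d((7, 29), (12, -19)) = 48.2597
d((7, 29), (20, -18)) = 48.7647
d((-27, 23), (1, -16)) = 48.0104
d((-27, 23), (2, 9)) = 32.2025
d((-27, 23), (16, 3)) = 47.4236
d((-27, 23), (12, -19)) = 57.3149
d((-27, 23), (20, -18)) = 62.3699
d((1, -16), (2, 9)) = 25.02
d((1, -16), (16, 3)) = 24.2074
d((1, -16), (12, -19)) = 11.4018
d((1, -16), (20, -18)) = 19.105
d((2, 9), (16, 3)) = 15.2315
d((2, 9), (12, -19)) = 29.7321
d((2, 9), (20, -18)) = 32.45
d((16, 3), (12, -19)) = 22.3607
d((16, 3), (20, -18)) = 21.3776
d((12, -19), (20, -18)) = 8.0623

Closest pair: (8, 25) and (7, 29) with distance 4.1231

The closest pair is (8, 25) and (7, 29) with Euclidean distance 4.1231. For 10 points, brute-force pairwise comparison is shown above. For large n, the divide-and-conquer algorithm (sort by x, recurse on halves, check the dividing strip) achieves O(n log n).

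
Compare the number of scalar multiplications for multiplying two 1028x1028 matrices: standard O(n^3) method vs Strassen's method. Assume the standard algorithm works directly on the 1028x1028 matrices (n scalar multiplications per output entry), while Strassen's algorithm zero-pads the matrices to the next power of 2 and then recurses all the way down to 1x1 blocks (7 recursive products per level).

Matrix multiplication for 1028x1028 matrices:

Strassen's algorithm requires power-of-2 dimensions. Pad 1028x1028 to 2048x2048 (next power of 2).

Standard algorithm: 1028^3 = 1086373952 multiplications
Strassen's algorithm: 7^(log2(2048)) = 7^11 = 1977326743 multiplications
Difference: 1086373952 - 1977326743 = -890952791 (Strassen uses MORE here due to padding overhead — for small or just-over-power-of-2 n, padding can outweigh the per-level savings)

Standard: 1086373952 multiplications (1028^3). Strassen: 1977326743 multiplications (7^11, after padding to 2048x2048). Strassen reduces 8 recursive multiplications to 7 at each level.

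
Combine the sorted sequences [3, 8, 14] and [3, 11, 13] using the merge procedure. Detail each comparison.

Merging process:

Compare 3 vs 3: take 3 from left. Merged: [3]
Compare 8 vs 3: take 3 from right. Merged: [3, 3]
Compare 8 vs 11: take 8 from left. Merged: [3, 3, 8]
Compare 14 vs 11: take 11 from right. Merged: [3, 3, 8, 11]
Compare 14 vs 13: take 13 from right. Merged: [3, 3, 8, 11, 13]
Append remaining from left: [14]. Merged: [3, 3, 8, 11, 13, 14]

Final merged array: [3, 3, 8, 11, 13, 14]
Total comparisons: 5

The merged array is [3, 3, 8, 11, 13, 14], requiring 5 comparisons. The merge step runs in O(n) time where n is the total number of elements.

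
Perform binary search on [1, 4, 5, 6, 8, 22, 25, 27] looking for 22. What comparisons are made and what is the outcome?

Binary search for 22 in [1, 4, 5, 6, 8, 22, 25, 27]:

lo=0, hi=7, mid=3, arr[mid]=6 -> 6 < 22, search right half
lo=4, hi=7, mid=5, arr[mid]=22 -> Found target at index 5!

Binary search finds 22 at index 5 after 2 comparisons. The search repeatedly halves the search space by comparing with the middle element.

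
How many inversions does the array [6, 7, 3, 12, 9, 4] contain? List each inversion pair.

Finding inversions in [6, 7, 3, 12, 9, 4]:

(0, 2): arr[0]=6 > arr[2]=3
(0, 5): arr[0]=6 > arr[5]=4
(1, 2): arr[1]=7 > arr[2]=3
(1, 5): arr[1]=7 > arr[5]=4
(3, 4): arr[3]=12 > arr[4]=9
(3, 5): arr[3]=12 > arr[5]=4
(4, 5): arr[4]=9 > arr[5]=4

Total inversions: 7

The array has 7 inversion(s): (0,2), (0,5), (1,2), (1,5), (3,4), (3,5), (4,5). Each pair (i,j) satisfies i < j and arr[i] > arr[j].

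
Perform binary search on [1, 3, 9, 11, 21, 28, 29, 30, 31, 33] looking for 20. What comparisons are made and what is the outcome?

Binary search for 20 in [1, 3, 9, 11, 21, 28, 29, 30, 31, 33]:

lo=0, hi=9, mid=4, arr[mid]=21 -> 21 > 20, search left half
lo=0, hi=3, mid=1, arr[mid]=3 -> 3 < 20, search right half
lo=2, hi=3, mid=2, arr[mid]=9 -> 9 < 20, search right half
lo=3, hi=3, mid=3, arr[mid]=11 -> 11 < 20, search right half
lo=4 > hi=3, target 20 not found

Binary search determines that 20 is not in the array after 4 comparisons. The search space was exhausted without finding the target.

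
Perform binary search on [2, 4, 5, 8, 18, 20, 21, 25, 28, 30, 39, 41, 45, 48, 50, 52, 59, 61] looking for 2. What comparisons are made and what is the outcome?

Binary search for 2 in [2, 4, 5, 8, 18, 20, 21, 25, 28, 30, 39, 41, 45, 48, 50, 52, 59, 61]:

lo=0, hi=17, mid=8, arr[mid]=28 -> 28 > 2, search left half
lo=0, hi=7, mid=3, arr[mid]=8 -> 8 > 2, search left half
lo=0, hi=2, mid=1, arr[mid]=4 -> 4 > 2, search left half
lo=0, hi=0, mid=0, arr[mid]=2 -> Found target at index 0!

Binary search finds 2 at index 0 after 4 comparisons. The search repeatedly halves the search space by comparing with the middle element.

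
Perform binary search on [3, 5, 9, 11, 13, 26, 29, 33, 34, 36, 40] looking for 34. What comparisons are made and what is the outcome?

Binary search for 34 in [3, 5, 9, 11, 13, 26, 29, 33, 34, 36, 40]:

lo=0, hi=10, mid=5, arr[mid]=26 -> 26 < 34, search right half
lo=6, hi=10, mid=8, arr[mid]=34 -> Found target at index 8!

Binary search finds 34 at index 8 after 2 comparisons. The search repeatedly halves the search space by comparing with the middle element.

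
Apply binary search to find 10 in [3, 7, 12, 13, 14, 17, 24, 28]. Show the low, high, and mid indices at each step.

Binary search for 10 in [3, 7, 12, 13, 14, 17, 24, 28]:

lo=0, hi=7, mid=3, arr[mid]=13 -> 13 > 10, search left half
lo=0, hi=2, mid=1, arr[mid]=7 -> 7 < 10, search right half
lo=2, hi=2, mid=2, arr[mid]=12 -> 12 > 10, search left half
lo=2 > hi=1, target 10 not found

Binary search determines that 10 is not in the array after 3 comparisons. The search space was exhausted without finding the target.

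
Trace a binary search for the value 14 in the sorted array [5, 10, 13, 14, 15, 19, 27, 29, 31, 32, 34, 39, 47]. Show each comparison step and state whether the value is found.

Binary search for 14 in [5, 10, 13, 14, 15, 19, 27, 29, 31, 32, 34, 39, 47]:

lo=0, hi=12, mid=6, arr[mid]=27 -> 27 > 14, search left half
lo=0, hi=5, mid=2, arr[mid]=13 -> 13 < 14, search right half
lo=3, hi=5, mid=4, arr[mid]=15 -> 15 > 14, search left half
lo=3, hi=3, mid=3, arr[mid]=14 -> Found target at index 3!

Binary search finds 14 at index 3 after 4 comparisons. The search repeatedly halves the search space by comparing with the middle element.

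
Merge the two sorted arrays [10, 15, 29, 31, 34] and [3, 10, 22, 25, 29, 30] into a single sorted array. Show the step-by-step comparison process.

Merging process:

Compare 10 vs 3: take 3 from right. Merged: [3]
Compare 10 vs 10: take 10 from left. Merged: [3, 10]
Compare 15 vs 10: take 10 from right. Merged: [3, 10, 10]
Compare 15 vs 22: take 15 from left. Merged: [3, 10, 10, 15]
Compare 29 vs 22: take 22 from right. Merged: [3, 10, 10, 15, 22]
Compare 29 vs 25: take 25 from right. Merged: [3, 10, 10, 15, 22, 25]
Compare 29 vs 29: take 29 from left. Merged: [3, 10, 10, 15, 22, 25, 29]
Compare 31 vs 29: take 29 from right. Merged: [3, 10, 10, 15, 22, 25, 29, 29]
Compare 31 vs 30: take 30 from right. Merged: [3, 10, 10, 15, 22, 25, 29, 29, 30]
Append remaining from left: [31, 34]. Merged: [3, 10, 10, 15, 22, 25, 29, 29, 30, 31, 34]

Final merged array: [3, 10, 10, 15, 22, 25, 29, 29, 30, 31, 34]
Total comparisons: 9

The merged array is [3, 10, 10, 15, 22, 25, 29, 29, 30, 31, 34], requiring 9 comparisons. The merge step runs in O(n) time where n is the total number of elements.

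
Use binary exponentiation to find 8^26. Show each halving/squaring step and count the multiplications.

Computing 8^26 by squaring (build up from 8^1; each line after the first costs one multiplication):

8^1 = 8
8^2 = (8^1)^2 = 8^2 = 64
8^3 = 8 * 8^2 = 8 * 64 = 512
8^6 = (8^3)^2 = 512^2 = 262144
8^12 = (8^6)^2 = 262144^2 = 68719476736
8^13 = 8 * 8^12 = 8 * 68719476736 = 549755813888
8^26 = (8^13)^2 = 549755813888^2 = 302231454903657293676544

Result: 302231454903657293676544
Multiplications needed: 6 (6 lines after 8^1)

8^26 = 302231454903657293676544. Using exponentiation by squaring, this requires 6 multiplications. The key idea: if the exponent is even, square the half-power; if odd, multiply by the base once.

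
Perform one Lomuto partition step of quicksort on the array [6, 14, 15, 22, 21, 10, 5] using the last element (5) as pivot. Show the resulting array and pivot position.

Lomuto partition with pivot = 5:

Initial array: [6, 14, 15, 22, 21, 10, 5]

arr[0]=6 > 5: no swap
arr[1]=14 > 5: no swap
arr[2]=15 > 5: no swap
arr[3]=22 > 5: no swap
arr[4]=21 > 5: no swap
arr[5]=10 > 5: no swap

Place pivot at position 0: [5, 14, 15, 22, 21, 10, 6]
Pivot position: 0

After partitioning with pivot 5, the array becomes [5, 14, 15, 22, 21, 10, 6]. The pivot is placed at index 0. All elements to the left of the pivot are <= 5, and all elements to the right are > 5.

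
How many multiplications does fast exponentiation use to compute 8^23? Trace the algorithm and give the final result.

Computing 8^23 by squaring (build up from 8^1; each line after the first costs one multiplication):

8^1 = 8
8^2 = (8^1)^2 = 8^2 = 64
8^4 = (8^2)^2 = 64^2 = 4096
8^5 = 8 * 8^4 = 8 * 4096 = 32768
8^10 = (8^5)^2 = 32768^2 = 1073741824
8^11 = 8 * 8^10 = 8 * 1073741824 = 8589934592
8^22 = (8^11)^2 = 8589934592^2 = 73786976294838206464
8^23 = 8 * 8^22 = 8 * 73786976294838206464 = 590295810358705651712

Result: 590295810358705651712
Multiplications needed: 7 (7 lines after 8^1)

8^23 = 590295810358705651712. Using exponentiation by squaring, this requires 7 multiplications. The key idea: if the exponent is even, square the half-power; if odd, multiply by the base once.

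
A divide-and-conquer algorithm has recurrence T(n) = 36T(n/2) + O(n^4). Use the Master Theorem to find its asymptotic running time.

Master Theorem for T(n) = 36T(n/2) + O(n^4):

a = 36, b = 2, c = 4
log_b(a) = log_2(36) = 5.1699

Case 1: c = 4 < log_2(36) = 5.1699
T(n) = O(n^(log_2 36))

For T(n) = 36T(n/2) + O(n^4): log_2(36) = 5.1699. This is Case 1 of the Master Theorem (c < log_b(a), work dominated by leaves), giving O(n^(log_2 36)).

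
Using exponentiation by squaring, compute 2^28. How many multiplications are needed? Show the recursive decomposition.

Computing 2^28 by squaring (build up from 2^1; each line after the first costs one multiplication):

2^1 = 2
2^2 = (2^1)^2 = 2^2 = 4
2^3 = 2 * 2^2 = 2 * 4 = 8
2^6 = (2^3)^2 = 8^2 = 64
2^7 = 2 * 2^6 = 2 * 64 = 128
2^14 = (2^7)^2 = 128^2 = 16384
2^28 = (2^14)^2 = 16384^2 = 268435456

Result: 268435456
Multiplications needed: 6 (6 lines after 2^1)

2^28 = 268435456. Using exponentiation by squaring, this requires 6 multiplications. The key idea: if the exponent is even, square the half-power; if odd, multiply by the base once.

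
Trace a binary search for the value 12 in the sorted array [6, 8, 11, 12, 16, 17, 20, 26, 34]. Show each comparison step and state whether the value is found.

Binary search for 12 in [6, 8, 11, 12, 16, 17, 20, 26, 34]:

lo=0, hi=8, mid=4, arr[mid]=16 -> 16 > 12, search left half
lo=0, hi=3, mid=1, arr[mid]=8 -> 8 < 12, search right half
lo=2, hi=3, mid=2, arr[mid]=11 -> 11 < 12, search right half
lo=3, hi=3, mid=3, arr[mid]=12 -> Found target at index 3!

Binary search finds 12 at index 3 after 4 comparisons. The search repeatedly halves the search space by comparing with the middle element.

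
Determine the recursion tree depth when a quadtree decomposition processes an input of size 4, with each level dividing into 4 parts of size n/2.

For divide and conquer with division factor 2:

Problem sizes at each level:
Level 0: 4
Level 1: 2
Level 2: 1

The root is level 0 and the size-1 base case is level 2 (the tree spans levels 0 through 2, i.e. 3 levels counting the root), so the depth is the number of divisions: log_2(4) = 2

The recursion tree depth is log_2(4) = 2. At each level, the problem size is divided by 2, so it takes 2 divisions to reduce to a base case of size 1. The algorithm makes 4 recursive calls at each level.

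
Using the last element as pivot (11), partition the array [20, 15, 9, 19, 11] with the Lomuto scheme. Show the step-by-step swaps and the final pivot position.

Lomuto partition with pivot = 11:

Initial array: [20, 15, 9, 19, 11]

arr[0]=20 > 11: no swap
arr[1]=15 > 11: no swap
arr[2]=9 <= 11: swap with position 0, array becomes [9, 15, 20, 19, 11]
arr[3]=19 > 11: no swap

Place pivot at position 1: [9, 11, 20, 19, 15]
Pivot position: 1

After partitioning with pivot 11, the array becomes [9, 11, 20, 19, 15]. The pivot is placed at index 1. All elements to the left of the pivot are <= 11, and all elements to the right are > 11.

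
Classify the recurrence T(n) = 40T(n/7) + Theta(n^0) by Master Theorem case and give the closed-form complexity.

Master Theorem for T(n) = 40T(n/7) + O(n^0):

a = 40, b = 7, c = 0
log_b(a) = log_7(40) = 1.8957

Case 1: c = 0 < log_7(40) = 1.8957
T(n) = O(n^(log_7 40))

For T(n) = 40T(n/7) + O(n^0): log_7(40) = 1.8957. This is Case 1 of the Master Theorem (c < log_b(a), work dominated by leaves), giving O(n^(log_7 40)).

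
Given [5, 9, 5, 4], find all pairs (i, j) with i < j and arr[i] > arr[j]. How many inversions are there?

Finding inversions in [5, 9, 5, 4]:

(0, 3): arr[0]=5 > arr[3]=4
(1, 2): arr[1]=9 > arr[2]=5
(1, 3): arr[1]=9 > arr[3]=4
(2, 3): arr[2]=5 > arr[3]=4

Total inversions: 4

The array has 4 inversion(s): (0,3), (1,2), (1,3), (2,3). Each pair (i,j) satisfies i < j and arr[i] > arr[j].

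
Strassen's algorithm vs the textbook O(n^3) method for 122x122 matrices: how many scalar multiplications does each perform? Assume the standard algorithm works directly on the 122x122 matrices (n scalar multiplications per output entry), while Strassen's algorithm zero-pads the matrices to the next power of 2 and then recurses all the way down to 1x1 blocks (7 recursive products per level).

Matrix multiplication for 122x122 matrices:

Strassen's algorithm requires power-of-2 dimensions. Pad 122x122 to 128x128 (next power of 2).

Standard algorithm: 122^3 = 1815848 multiplications
Strassen's algorithm: 7^(log2(128)) = 7^7 = 823543 multiplications
Savings: 1815848 - 823543 = 992305 multiplications

Standard: 1815848 multiplications (122^3). Strassen: 823543 multiplications (7^7, after padding to 128x128). Strassen reduces 8 recursive multiplications to 7 at each level.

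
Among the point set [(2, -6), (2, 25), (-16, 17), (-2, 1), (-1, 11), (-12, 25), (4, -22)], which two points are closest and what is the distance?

Computing all pairwise distances among 7 points:

d((2, -6), (2, 25)) = 31.0
d((2, -6), (-16, 17)) = 29.2062
d((2, -6), (-2, 1)) = 8.0623 <-- minimum
d((2, -6), (-1, 11)) = 17.2627
d((2, -6), (-12, 25)) = 34.0147
d((2, -6), (4, -22)) = 16.1245
d((2, 25), (-16, 17)) = 19.6977
d((2, 25), (-2, 1)) = 24.3311
d((2, 25), (-1, 11)) = 14.3178
d((2, 25), (-12, 25)) = 14.0
d((2, 25), (4, -22)) = 47.0425
d((-16, 17), (-2, 1)) = 21.2603
d((-16, 17), (-1, 11)) = 16.1555
d((-16, 17), (-12, 25)) = 8.9443
d((-16, 17), (4, -22)) = 43.8292
d((-2, 1), (-1, 11)) = 10.0499
d((-2, 1), (-12, 25)) = 26.0
d((-2, 1), (4, -22)) = 23.7697
d((-1, 11), (-12, 25)) = 17.8045
d((-1, 11), (4, -22)) = 33.3766
d((-12, 25), (4, -22)) = 49.6488

Closest pair: (2, -6) and (-2, 1) with distance 8.0623

The closest pair is (2, -6) and (-2, 1) with Euclidean distance 8.0623. For 7 points, brute-force pairwise comparison is shown above. For large n, the divide-and-conquer algorithm (sort by x, recurse on halves, check the dividing strip) achieves O(n log n).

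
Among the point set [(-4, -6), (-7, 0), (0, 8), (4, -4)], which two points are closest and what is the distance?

Computing all pairwise distances among 4 points:

d((-4, -6), (-7, 0)) = 6.7082 <-- minimum
d((-4, -6), (0, 8)) = 14.5602
d((-4, -6), (4, -4)) = 8.2462
d((-7, 0), (0, 8)) = 10.6301
d((-7, 0), (4, -4)) = 11.7047
d((0, 8), (4, -4)) = 12.6491

Closest pair: (-4, -6) and (-7, 0) with distance 6.7082

The closest pair is (-4, -6) and (-7, 0) with Euclidean distance 6.7082. For 4 points, brute-force pairwise comparison is shown above. For large n, the divide-and-conquer algorithm (sort by x, recurse on halves, check the dividing strip) achieves O(n log n).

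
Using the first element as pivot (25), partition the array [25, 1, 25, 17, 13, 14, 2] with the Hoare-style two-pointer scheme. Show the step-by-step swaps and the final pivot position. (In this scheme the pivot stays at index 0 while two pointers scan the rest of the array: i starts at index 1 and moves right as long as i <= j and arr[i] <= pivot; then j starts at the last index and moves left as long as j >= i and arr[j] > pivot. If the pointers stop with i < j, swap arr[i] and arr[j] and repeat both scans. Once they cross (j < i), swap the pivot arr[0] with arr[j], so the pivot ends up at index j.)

Hoare-style two-pointer partition with pivot = 25:

Initial array: [25, 1, 25, 17, 13, 14, 2]

Pointers start at i = 1, j = 6.
i ends at 7, j ends at 6: the pointers have crossed (j < i), so scanning stops.

Swap pivot arr[0] with arr[6] to place pivot at position 6: [2, 1, 25, 17, 13, 14, 25]
Pivot position: 6

After partitioning with pivot 25, the array becomes [2, 1, 25, 17, 13, 14, 25]. The pivot is placed at index 6. All elements to the left of the pivot are <= 25, and all elements to the right are > 25.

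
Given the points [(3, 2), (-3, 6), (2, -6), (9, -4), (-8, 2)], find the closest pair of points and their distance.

Computing all pairwise distances among 5 points:

d((3, 2), (-3, 6)) = 7.2111
d((3, 2), (2, -6)) = 8.0623
d((3, 2), (9, -4)) = 8.4853
d((3, 2), (-8, 2)) = 11.0
d((-3, 6), (2, -6)) = 13.0
d((-3, 6), (9, -4)) = 15.6205
d((-3, 6), (-8, 2)) = 6.4031 <-- minimum
d((2, -6), (9, -4)) = 7.2801
d((2, -6), (-8, 2)) = 12.8062
d((9, -4), (-8, 2)) = 18.0278

Closest pair: (-3, 6) and (-8, 2) with distance 6.4031

The closest pair is (-3, 6) and (-8, 2) with Euclidean distance 6.4031. For 5 points, brute-force pairwise comparison is shown above. For large n, the divide-and-conquer algorithm (sort by x, recurse on halves, check the dividing strip) achieves O(n log n).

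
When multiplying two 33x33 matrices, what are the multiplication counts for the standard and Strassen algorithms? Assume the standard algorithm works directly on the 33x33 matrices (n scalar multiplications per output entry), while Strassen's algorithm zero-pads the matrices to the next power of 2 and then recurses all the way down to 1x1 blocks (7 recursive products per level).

Matrix multiplication for 33x33 matrices:

Strassen's algorithm requires power-of-2 dimensions. Pad 33x33 to 64x64 (next power of 2).

Standard algorithm: 33^3 = 35937 multiplications
Strassen's algorithm: 7^(log2(64)) = 7^6 = 117649 multiplications
Difference: 35937 - 117649 = -81712 (Strassen uses MORE here due to padding overhead — for small or just-over-power-of-2 n, padding can outweigh the per-level savings)

Standard: 35937 multiplications (33^3). Strassen: 117649 multiplications (7^6, after padding to 64x64). Strassen reduces 8 recursive multiplications to 7 at each level.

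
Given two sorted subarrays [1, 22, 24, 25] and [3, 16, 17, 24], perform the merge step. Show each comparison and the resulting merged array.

Merging process:

Compare 1 vs 3: take 1 from left. Merged: [1]
Compare 22 vs 3: take 3 from right. Merged: [1, 3]
Compare 22 vs 16: take 16 from right. Merged: [1, 3, 16]
Compare 22 vs 17: take 17 from right. Merged: [1, 3, 16, 17]
Compare 22 vs 24: take 22 from left. Merged: [1, 3, 16, 17, 22]
Compare 24 vs 24: take 24 from left. Merged: [1, 3, 16, 17, 22, 24]
Compare 25 vs 24: take 24 from right. Merged: [1, 3, 16, 17, 22, 24, 24]
Append remaining from left: [25]. Merged: [1, 3, 16, 17, 22, 24, 24, 25]

Final merged array: [1, 3, 16, 17, 22, 24, 24, 25]
Total comparisons: 7

The merged array is [1, 3, 16, 17, 22, 24, 24, 25], requiring 7 comparisons. The merge step runs in O(n) time where n is the total number of elements.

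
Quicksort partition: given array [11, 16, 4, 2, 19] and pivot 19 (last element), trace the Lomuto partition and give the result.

Lomuto partition with pivot = 19:

Initial array: [11, 16, 4, 2, 19]

arr[0]=11 <= 19: swap with position 0, array becomes [11, 16, 4, 2, 19]
arr[1]=16 <= 19: swap with position 1, array becomes [11, 16, 4, 2, 19]
arr[2]=4 <= 19: swap with position 2, array becomes [11, 16, 4, 2, 19]
arr[3]=2 <= 19: swap with position 3, array becomes [11, 16, 4, 2, 19]

Place pivot at position 4: [11, 16, 4, 2, 19]
Pivot position: 4

After partitioning with pivot 19, the array becomes [11, 16, 4, 2, 19]. The pivot is placed at index 4. All elements to the left of the pivot are <= 19, and all elements to the right are > 19.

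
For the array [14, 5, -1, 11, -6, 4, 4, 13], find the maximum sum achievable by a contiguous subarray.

Using Kadane's algorithm on [14, 5, -1, 11, -6, 4, 4, 13]:

Scanning through the array:
Position 1 (value 5): max_ending_here = 19, max_so_far = 19
Position 2 (value -1): max_ending_here = 18, max_so_far = 19
Position 3 (value 11): max_ending_here = 29, max_so_far = 29
Position 4 (value -6): max_ending_here = 23, max_so_far = 29
Position 5 (value 4): max_ending_here = 27, max_so_far = 29
Position 6 (value 4): max_ending_here = 31, max_so_far = 31
Position 7 (value 13): max_ending_here = 44, max_so_far = 44

Maximum subarray: [14, 5, -1, 11, -6, 4, 4, 13]
Maximum sum: 44

The maximum subarray is [14, 5, -1, 11, -6, 4, 4, 13] with sum 44. This subarray runs from index 0 to index 7.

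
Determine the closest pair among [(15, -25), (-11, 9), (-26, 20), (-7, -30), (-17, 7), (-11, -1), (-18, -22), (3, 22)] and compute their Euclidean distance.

Computing all pairwise distances among 8 points:

d((15, -25), (-11, 9)) = 42.8019
d((15, -25), (-26, 20)) = 60.8769
d((15, -25), (-7, -30)) = 22.561
d((15, -25), (-17, 7)) = 45.2548
d((15, -25), (-11, -1)) = 35.3836
d((15, -25), (-18, -22)) = 33.1361
d((15, -25), (3, 22)) = 48.5077
d((-11, 9), (-26, 20)) = 18.6011
d((-11, 9), (-7, -30)) = 39.2046
d((-11, 9), (-17, 7)) = 6.3246 <-- minimum
d((-11, 9), (-11, -1)) = 10.0
d((-11, 9), (-18, -22)) = 31.7805
d((-11, 9), (3, 22)) = 19.105
d((-26, 20), (-7, -30)) = 53.4883
d((-26, 20), (-17, 7)) = 15.8114
d((-26, 20), (-11, -1)) = 25.807
d((-26, 20), (-18, -22)) = 42.7551
d((-26, 20), (3, 22)) = 29.0689
d((-7, -30), (-17, 7)) = 38.3275
d((-7, -30), (-11, -1)) = 29.2746
d((-7, -30), (-18, -22)) = 13.6015
d((-7, -30), (3, 22)) = 52.9528
d((-17, 7), (-11, -1)) = 10.0
d((-17, 7), (-18, -22)) = 29.0172
d((-17, 7), (3, 22)) = 25.0
d((-11, -1), (-18, -22)) = 22.1359
d((-11, -1), (3, 22)) = 26.9258
d((-18, -22), (3, 22)) = 48.7545

Closest pair: (-11, 9) and (-17, 7) with distance 6.3246

The closest pair is (-11, 9) and (-17, 7) with Euclidean distance 6.3246. For 8 points, brute-force pairwise comparison is shown above. For large n, the divide-and-conquer algorithm (sort by x, recurse on halves, check the dividing strip) achieves O(n log n).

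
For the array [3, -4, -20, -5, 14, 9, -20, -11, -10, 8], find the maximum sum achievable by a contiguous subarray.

Using Kadane's algorithm on [3, -4, -20, -5, 14, 9, -20, -11, -10, 8]:

Scanning through the array:
Position 1 (value -4): max_ending_here = -1, max_so_far = 3
Position 2 (value -20): max_ending_here = -20, max_so_far = 3
Position 3 (value -5): max_ending_here = -5, max_so_far = 3
Position 4 (value 14): max_ending_here = 14, max_so_far = 14
Position 5 (value 9): max_ending_here = 23, max_so_far = 23
Position 6 (value -20): max_ending_here = 3, max_so_far = 23
Position 7 (value -11): max_ending_here = -8, max_so_far = 23
Position 8 (value -10): max_ending_here = -10, max_so_far = 23
Position 9 (value 8): max_ending_here = 8, max_so_far = 23

Maximum subarray: [14, 9]
Maximum sum: 23

The maximum subarray is [14, 9] with sum 23. This subarray runs from index 4 to index 5.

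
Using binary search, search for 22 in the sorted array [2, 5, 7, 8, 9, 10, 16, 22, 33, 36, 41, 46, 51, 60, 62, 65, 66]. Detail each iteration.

Binary search for 22 in [2, 5, 7, 8, 9, 10, 16, 22, 33, 36, 41, 46, 51, 60, 62, 65, 66]:

lo=0, hi=16, mid=8, arr[mid]=33 -> 33 > 22, search left half
lo=0, hi=7, mid=3, arr[mid]=8 -> 8 < 22, search right half
lo=4, hi=7, mid=5, arr[mid]=10 -> 10 < 22, search right half
lo=6, hi=7, mid=6, arr[mid]=16 -> 16 < 22, search right half
lo=7, hi=7, mid=7, arr[mid]=22 -> Found target at index 7!

Binary search finds 22 at index 7 after 5 comparisons. The search repeatedly halves the search space by comparing with the middle element.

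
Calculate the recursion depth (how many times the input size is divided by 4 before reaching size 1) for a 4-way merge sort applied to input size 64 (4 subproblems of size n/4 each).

For divide and conquer with division factor 4:

Problem sizes at each level:
Level 0: 64
Level 1: 16
Level 2: 4
Level 3: 1

The root is level 0 and the size-1 base case is level 3 (the tree spans levels 0 through 3, i.e. 4 levels counting the root), so the depth is the number of divisions: log_4(64) = 3

The recursion tree depth is log_4(64) = 3. At each level, the problem size is divided by 4, so it takes 3 divisions to reduce to a base case of size 1. The algorithm makes 4 recursive calls at each level.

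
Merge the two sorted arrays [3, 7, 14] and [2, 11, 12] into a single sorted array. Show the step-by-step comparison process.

Merging process:

Compare 3 vs 2: take 2 from right. Merged: [2]
Compare 3 vs 11: take 3 from left. Merged: [2, 3]
Compare 7 vs 11: take 7 from left. Merged: [2, 3, 7]
Compare 14 vs 11: take 11 from right. Merged: [2, 3, 7, 11]
Compare 14 vs 12: take 12 from right. Merged: [2, 3, 7, 11, 12]
Append remaining from left: [14]. Merged: [2, 3, 7, 11, 12, 14]

Final merged array: [2, 3, 7, 11, 12, 14]
Total comparisons: 5

The merged array is [2, 3, 7, 11, 12, 14], requiring 5 comparisons. The merge step runs in O(n) time where n is the total number of elements.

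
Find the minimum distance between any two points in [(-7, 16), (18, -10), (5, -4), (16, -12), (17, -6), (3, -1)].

Computing all pairwise distances among 6 points:

d((-7, 16), (18, -10)) = 36.0694
d((-7, 16), (5, -4)) = 23.3238
d((-7, 16), (16, -12)) = 36.2353
d((-7, 16), (17, -6)) = 32.5576
d((-7, 16), (3, -1)) = 19.7231
d((18, -10), (5, -4)) = 14.3178
d((18, -10), (16, -12)) = 2.8284 <-- minimum
d((18, -10), (17, -6)) = 4.1231
d((18, -10), (3, -1)) = 17.4929
d((5, -4), (16, -12)) = 13.6015
d((5, -4), (17, -6)) = 12.1655
d((5, -4), (3, -1)) = 3.6056
d((16, -12), (17, -6)) = 6.0828
d((16, -12), (3, -1)) = 17.0294
d((17, -6), (3, -1)) = 14.8661

Closest pair: (18, -10) and (16, -12) with distance 2.8284

The closest pair is (18, -10) and (16, -12) with Euclidean distance 2.8284. For 6 points, brute-force pairwise comparison is shown above. For large n, the divide-and-conquer algorithm (sort by x, recurse on halves, check the dividing strip) achieves O(n log n).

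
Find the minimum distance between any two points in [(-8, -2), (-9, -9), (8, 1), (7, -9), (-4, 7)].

Computing all pairwise distances among 5 points:

d((-8, -2), (-9, -9)) = 7.0711 <-- minimum
d((-8, -2), (8, 1)) = 16.2788
d((-8, -2), (7, -9)) = 16.5529
d((-8, -2), (-4, 7)) = 9.8489
d((-9, -9), (8, 1)) = 19.7231
d((-9, -9), (7, -9)) = 16.0
d((-9, -9), (-4, 7)) = 16.7631
d((8, 1), (7, -9)) = 10.0499
d((8, 1), (-4, 7)) = 13.4164
d((7, -9), (-4, 7)) = 19.4165

Closest pair: (-8, -2) and (-9, -9) with distance 7.0711

The closest pair is (-8, -2) and (-9, -9) with Euclidean distance 7.0711. For 5 points, brute-force pairwise comparison is shown above. For large n, the divide-and-conquer algorithm (sort by x, recurse on halves, check the dividing strip) achieves O(n log n).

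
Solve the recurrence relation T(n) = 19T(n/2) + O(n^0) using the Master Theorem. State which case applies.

Master Theorem for T(n) = 19T(n/2) + O(n^0):

a = 19, b = 2, c = 0
log_b(a) = log_2(19) = 4.2479

Case 1: c = 0 < log_2(19) = 4.2479
T(n) = O(n^(log_2 19))

For T(n) = 19T(n/2) + O(n^0): log_2(19) = 4.2479. This is Case 1 of the Master Theorem (c < log_b(a), work dominated by leaves), giving O(n^(log_2 19)).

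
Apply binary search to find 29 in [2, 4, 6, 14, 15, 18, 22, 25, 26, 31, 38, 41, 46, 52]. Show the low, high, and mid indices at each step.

Binary search for 29 in [2, 4, 6, 14, 15, 18, 22, 25, 26, 31, 38, 41, 46, 52]:

lo=0, hi=13, mid=6, arr[mid]=22 -> 22 < 29, search right half
lo=7, hi=13, mid=10, arr[mid]=38 -> 38 > 29, search left half
lo=7, hi=9, mid=8, arr[mid]=26 -> 26 < 29, search right half
lo=9, hi=9, mid=9, arr[mid]=31 -> 31 > 29, search left half
lo=9 > hi=8, target 29 not found

Binary search determines that 29 is not in the array after 4 comparisons. The search space was exhausted without finding the target.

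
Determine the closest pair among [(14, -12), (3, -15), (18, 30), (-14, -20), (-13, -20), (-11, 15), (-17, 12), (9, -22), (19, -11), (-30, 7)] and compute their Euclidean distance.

Computing all pairwise distances among 10 points:

d((14, -12), (3, -15)) = 11.4018
d((14, -12), (18, 30)) = 42.19
d((14, -12), (-14, -20)) = 29.1204
d((14, -12), (-13, -20)) = 28.1603
d((14, -12), (-11, 15)) = 36.7967
d((14, -12), (-17, 12)) = 39.2046
d((14, -12), (9, -22)) = 11.1803
d((14, -12), (19, -11)) = 5.099
d((14, -12), (-30, 7)) = 47.927
d((3, -15), (18, 30)) = 47.4342
d((3, -15), (-14, -20)) = 17.72
d((3, -15), (-13, -20)) = 16.7631
d((3, -15), (-11, 15)) = 33.1059
d((3, -15), (-17, 12)) = 33.6006
d((3, -15), (9, -22)) = 9.2195
d((3, -15), (19, -11)) = 16.4924
d((3, -15), (-30, 7)) = 39.6611
d((18, 30), (-14, -20)) = 59.3633
d((18, 30), (-13, -20)) = 58.8303
d((18, 30), (-11, 15)) = 32.6497
d((18, 30), (-17, 12)) = 39.3573
d((18, 30), (9, -22)) = 52.7731
d((18, 30), (19, -11)) = 41.0122
d((18, 30), (-30, 7)) = 53.2259
d((-14, -20), (-13, -20)) = 1.0 <-- minimum
d((-14, -20), (-11, 15)) = 35.1283
d((-14, -20), (-17, 12)) = 32.1403
d((-14, -20), (9, -22)) = 23.0868
d((-14, -20), (19, -11)) = 34.2053
d((-14, -20), (-30, 7)) = 31.3847
d((-13, -20), (-11, 15)) = 35.0571
d((-13, -20), (-17, 12)) = 32.249
d((-13, -20), (9, -22)) = 22.0907
d((-13, -20), (19, -11)) = 33.2415
d((-13, -20), (-30, 7)) = 31.9061
d((-11, 15), (-17, 12)) = 6.7082
d((-11, 15), (9, -22)) = 42.0595
d((-11, 15), (19, -11)) = 39.6989
d((-11, 15), (-30, 7)) = 20.6155
d((-17, 12), (9, -22)) = 42.8019
d((-17, 12), (19, -11)) = 42.72
d((-17, 12), (-30, 7)) = 13.9284
d((9, -22), (19, -11)) = 14.8661
d((9, -22), (-30, 7)) = 48.6004
d((19, -11), (-30, 7)) = 52.2015

Closest pair: (-14, -20) and (-13, -20) with distance 1.0

The closest pair is (-14, -20) and (-13, -20) with Euclidean distance 1.0. For 10 points, brute-force pairwise comparison is shown above. For large n, the divide-and-conquer algorithm (sort by x, recurse on halves, check the dividing strip) achieves O(n log n).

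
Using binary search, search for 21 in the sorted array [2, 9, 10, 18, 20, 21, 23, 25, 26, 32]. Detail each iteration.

Binary search for 21 in [2, 9, 10, 18, 20, 21, 23, 25, 26, 32]:

lo=0, hi=9, mid=4, arr[mid]=20 -> 20 < 21, search right half
lo=5, hi=9, mid=7, arr[mid]=25 -> 25 > 21, search left half
lo=5, hi=6, mid=5, arr[mid]=21 -> Found target at index 5!

Binary search finds 21 at index 5 after 3 comparisons. The search repeatedly halves the search space by comparing with the middle element.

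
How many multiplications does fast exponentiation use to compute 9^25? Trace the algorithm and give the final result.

Computing 9^25 by squaring (build up from 9^1; each line after the first costs one multiplication):

9^1 = 9
9^2 = (9^1)^2 = 9^2 = 81
9^3 = 9 * 9^2 = 9 * 81 = 729
9^6 = (9^3)^2 = 729^2 = 531441
9^12 = (9^6)^2 = 531441^2 = 282429536481
9^24 = (9^12)^2 = 282429536481^2 = 79766443076872509863361
9^25 = 9 * 9^24 = 9 * 79766443076872509863361 = 717897987691852588770249

Result: 717897987691852588770249
Multiplications needed: 6 (6 lines after 9^1)

9^25 = 717897987691852588770249. Using exponentiation by squaring, this requires 6 multiplications. The key idea: if the exponent is even, square the half-power; if odd, multiply by the base once.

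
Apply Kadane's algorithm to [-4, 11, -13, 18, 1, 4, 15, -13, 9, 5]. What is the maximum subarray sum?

Using Kadane's algorithm on [-4, 11, -13, 18, 1, 4, 15, -13, 9, 5]:

Scanning through the array:
Position 1 (value 11): max_ending_here = 11, max_so_far = 11
Position 2 (value -13): max_ending_here = -2, max_so_far = 11
Position 3 (value 18): max_ending_here = 18, max_so_far = 18
Position 4 (value 1): max_ending_here = 19, max_so_far = 19
Position 5 (value 4): max_ending_here = 23, max_so_far = 23
Position 6 (value 15): max_ending_here = 38, max_so_far = 38
Position 7 (value -13): max_ending_here = 25, max_so_far = 38
Position 8 (value 9): max_ending_here = 34, max_so_far = 38
Position 9 (value 5): max_ending_here = 39, max_so_far = 39

Maximum subarray: [18, 1, 4, 15, -13, 9, 5]
Maximum sum: 39

The maximum subarray is [18, 1, 4, 15, -13, 9, 5] with sum 39. This subarray runs from index 3 to index 9.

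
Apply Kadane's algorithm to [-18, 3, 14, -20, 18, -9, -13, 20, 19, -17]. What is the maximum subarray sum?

Using Kadane's algorithm on [-18, 3, 14, -20, 18, -9, -13, 20, 19, -17]:

Scanning through the array:
Position 1 (value 3): max_ending_here = 3, max_so_far = 3
Position 2 (value 14): max_ending_here = 17, max_so_far = 17
Position 3 (value -20): max_ending_here = -3, max_so_far = 17
Position 4 (value 18): max_ending_here = 18, max_so_far = 18
Position 5 (value -9): max_ending_here = 9, max_so_far = 18
Position 6 (value -13): max_ending_here = -4, max_so_far = 18
Position 7 (value 20): max_ending_here = 20, max_so_far = 20
Position 8 (value 19): max_ending_here = 39, max_so_far = 39
Position 9 (value -17): max_ending_here = 22, max_so_far = 39

Maximum subarray: [20, 19]
Maximum sum: 39

The maximum subarray is [20, 19] with sum 39. This subarray runs from index 7 to index 8.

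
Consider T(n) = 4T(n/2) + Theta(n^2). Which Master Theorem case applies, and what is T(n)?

Master Theorem for T(n) = 4T(n/2) + O(n^2):

a = 4, b = 2, c = 2
log_b(a) = log_2(4) = 2.0000

Case 2: c = 2 = log_2(4) = 2.0000
T(n) = O(n^2 log n) = O(n^2 log n)

For T(n) = 4T(n/2) + O(n^2): log_2(4) = 2.0000. This is Case 2 of the Master Theorem (c = log_b(a), equal work at all levels), giving O(n^2 log n).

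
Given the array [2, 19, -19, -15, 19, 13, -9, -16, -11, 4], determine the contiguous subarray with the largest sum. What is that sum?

Using Kadane's algorithm on [2, 19, -19, -15, 19, 13, -9, -16, -11, 4]:

Scanning through the array:
Position 1 (value 19): max_ending_here = 21, max_so_far = 21
Position 2 (value -19): max_ending_here = 2, max_so_far = 21
Position 3 (value -15): max_ending_here = -13, max_so_far = 21
Position 4 (value 19): max_ending_here = 19, max_so_far = 21
Position 5 (value 13): max_ending_here = 32, max_so_far = 32
Position 6 (value -9): max_ending_here = 23, max_so_far = 32
Position 7 (value -16): max_ending_here = 7, max_so_far = 32
Position 8 (value -11): max_ending_here = -4, max_so_far = 32
Position 9 (value 4): max_ending_here = 4, max_so_far = 32

Maximum subarray: [19, 13]
Maximum sum: 32

The maximum subarray is [19, 13] with sum 32. This subarray runs from index 4 to index 5.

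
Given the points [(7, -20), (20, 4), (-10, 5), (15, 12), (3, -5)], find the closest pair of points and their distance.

Computing all pairwise distances among 5 points:

d((7, -20), (20, 4)) = 27.2947
d((7, -20), (-10, 5)) = 30.2324
d((7, -20), (15, 12)) = 32.9848
d((7, -20), (3, -5)) = 15.5242
d((20, 4), (-10, 5)) = 30.0167
d((20, 4), (15, 12)) = 9.434 <-- minimum
d((20, 4), (3, -5)) = 19.2354
d((-10, 5), (15, 12)) = 25.9615
d((-10, 5), (3, -5)) = 16.4012
d((15, 12), (3, -5)) = 20.8087

Closest pair: (20, 4) and (15, 12) with distance 9.434

The closest pair is (20, 4) and (15, 12) with Euclidean distance 9.434. For 5 points, brute-force pairwise comparison is shown above. For large n, the divide-and-conquer algorithm (sort by x, recurse on halves, check the dividing strip) achieves O(n log n).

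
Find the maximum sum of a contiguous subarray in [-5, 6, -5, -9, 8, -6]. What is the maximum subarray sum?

Using Kadane's algorithm on [-5, 6, -5, -9, 8, -6]:

Scanning through the array:
Position 1 (value 6): max_ending_here = 6, max_so_far = 6
Position 2 (value -5): max_ending_here = 1, max_so_far = 6
Position 3 (value -9): max_ending_here = -8, max_so_far = 6
Position 4 (value 8): max_ending_here = 8, max_so_far = 8
Position 5 (value -6): max_ending_here = 2, max_so_far = 8

Maximum subarray: [8]
Maximum sum: 8

The maximum subarray is [8] with sum 8. This subarray runs from index 4 to index 4.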